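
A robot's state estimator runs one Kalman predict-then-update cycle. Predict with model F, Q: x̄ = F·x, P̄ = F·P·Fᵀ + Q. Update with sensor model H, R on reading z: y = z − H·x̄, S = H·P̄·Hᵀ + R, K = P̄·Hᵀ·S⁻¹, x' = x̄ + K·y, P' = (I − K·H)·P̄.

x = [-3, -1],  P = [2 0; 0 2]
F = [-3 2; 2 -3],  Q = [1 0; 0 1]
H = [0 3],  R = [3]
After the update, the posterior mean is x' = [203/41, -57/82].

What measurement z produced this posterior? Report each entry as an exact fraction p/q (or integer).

x̄ = F·x = [7, -3]
P̄ = F·P·Fᵀ + Q = [27 -24; -24 27]
S = H·P̄·Hᵀ + R = [246]
K = P̄·Hᵀ·S⁻¹ = [-12/41; 27/82]
x' − x̄ = [-84/41, 189/82] = K·y
y = (KᵀK)⁻¹·Kᵀ·(x' − x̄) = [7]
z = y + H·x̄ = [7] + [-9] = [-2]

z = [-2]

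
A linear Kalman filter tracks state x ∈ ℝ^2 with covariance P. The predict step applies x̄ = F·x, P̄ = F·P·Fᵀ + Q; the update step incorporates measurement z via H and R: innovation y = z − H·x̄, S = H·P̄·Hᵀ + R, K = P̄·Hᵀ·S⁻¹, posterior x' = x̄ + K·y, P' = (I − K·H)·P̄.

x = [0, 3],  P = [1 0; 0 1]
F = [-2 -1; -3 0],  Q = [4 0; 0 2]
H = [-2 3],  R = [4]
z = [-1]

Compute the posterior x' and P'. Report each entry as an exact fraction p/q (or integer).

x̄ = F·x = [-3, 0]
P̄ = F·P·Fᵀ + Q = [9 6; 6 11]
y = z − H·x̄ = [-7]
S = H·P̄·Hᵀ + R = [67]
K = P̄·Hᵀ·S⁻¹ = [0; 21/67]
x' = x̄ + K·y = [-3, -147/67]
P' = (I − K·H)·P̄ = [9 6; 6 296/67]

x' = [-3, -147/67]
P' = [9 6; 6 296/67]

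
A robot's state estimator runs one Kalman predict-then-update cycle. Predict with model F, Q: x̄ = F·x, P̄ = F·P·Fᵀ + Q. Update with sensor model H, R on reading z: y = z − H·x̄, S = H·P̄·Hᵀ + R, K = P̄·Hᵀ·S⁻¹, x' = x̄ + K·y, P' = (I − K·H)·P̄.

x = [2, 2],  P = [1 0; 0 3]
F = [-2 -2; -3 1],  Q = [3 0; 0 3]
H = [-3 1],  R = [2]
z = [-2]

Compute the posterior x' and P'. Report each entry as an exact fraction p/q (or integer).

x̄ = F·x = [-8, -4]
P̄ = F·P·Fᵀ + Q = [19 0; 0 15]
y = z − H·x̄ = [-22]
S = H·P̄·Hᵀ + R = [188]
K = P̄·Hᵀ·S⁻¹ = [-57/188; 15/188]
x' = x̄ + K·y = [-125/94, -541/94]
P' = (I − K·H)·P̄ = [323/188 855/188; 855/188 2595/188]

x' = [-125/94, -541/94]
P' = [323/188 855/188; 855/188 2595/188]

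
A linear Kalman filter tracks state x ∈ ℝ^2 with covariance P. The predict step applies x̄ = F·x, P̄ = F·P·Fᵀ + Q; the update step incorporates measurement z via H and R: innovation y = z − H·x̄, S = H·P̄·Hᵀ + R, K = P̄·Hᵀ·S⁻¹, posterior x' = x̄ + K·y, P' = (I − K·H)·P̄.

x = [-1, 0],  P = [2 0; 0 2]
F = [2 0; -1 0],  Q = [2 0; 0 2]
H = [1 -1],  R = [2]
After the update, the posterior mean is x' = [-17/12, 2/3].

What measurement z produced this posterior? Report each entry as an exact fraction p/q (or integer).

z = [-2]

x̄ = F·x = [-2, 1]
P̄ = F·P·Fᵀ + Q = [10 -4; -4 4]
S = H·P̄·Hᵀ + R = [24]
K = P̄·Hᵀ·S⁻¹ = [7/12; -1/3]
x' − x̄ = [7/12, -1/3] = K·y
y = (KᵀK)⁻¹·Kᵀ·(x' − x̄) = [1]
z = y + H·x̄ = [1] + [-3] = [-2]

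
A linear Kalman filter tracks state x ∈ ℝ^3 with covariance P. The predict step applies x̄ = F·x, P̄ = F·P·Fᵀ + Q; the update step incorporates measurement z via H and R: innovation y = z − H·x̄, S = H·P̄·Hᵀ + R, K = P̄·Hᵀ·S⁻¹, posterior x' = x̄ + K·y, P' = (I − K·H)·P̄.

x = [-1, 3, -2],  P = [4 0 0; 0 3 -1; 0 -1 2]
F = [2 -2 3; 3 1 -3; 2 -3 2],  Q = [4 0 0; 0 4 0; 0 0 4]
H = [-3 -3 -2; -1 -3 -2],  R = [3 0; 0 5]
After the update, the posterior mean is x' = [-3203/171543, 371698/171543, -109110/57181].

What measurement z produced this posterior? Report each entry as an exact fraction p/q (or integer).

z = [-3, -2]

x̄ = F·x = [-14, 6, -15]
P̄ = F·P·Fᵀ + Q = [62 -9 59; -9 67 -8; 59 -8 67]
S = H·P̄·Hᵀ + R = [1882 1325; 1325 1024]
K = P̄·Hᵀ·S⁻¹ = [-80923/171543 79079/171543; 71408/171543 -121882/171543; -23321/57181 20739/57181]
x' − x̄ = [2398399/171543, -657560/171543, 748605/57181] = K·y
y = (KᵀK)⁻¹·Kᵀ·(x' − x̄) = [-57, -28]
z = y + H·x̄ = [-57, -28] + [54, 26] = [-3, -2]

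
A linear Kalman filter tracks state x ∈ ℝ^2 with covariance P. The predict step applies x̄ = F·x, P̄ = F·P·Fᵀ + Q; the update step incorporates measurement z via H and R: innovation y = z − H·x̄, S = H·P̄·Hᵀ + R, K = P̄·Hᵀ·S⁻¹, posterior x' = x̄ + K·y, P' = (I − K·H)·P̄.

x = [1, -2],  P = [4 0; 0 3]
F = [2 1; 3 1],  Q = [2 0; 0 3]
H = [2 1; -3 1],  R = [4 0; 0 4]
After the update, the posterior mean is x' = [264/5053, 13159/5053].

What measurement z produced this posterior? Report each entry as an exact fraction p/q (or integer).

z = [3, 3]

x̄ = F·x = [0, 1]
P̄ = F·P·Fᵀ + Q = [21 27; 27 42]
S = H·P̄·Hᵀ + R = [238 -111; -111 73]
K = P̄·Hᵀ·S⁻¹ = [1041/5053 -909/5053; 2679/5053 1374/5053]
x' − x̄ = [264/5053, 8106/5053] = K·y
y = (KᵀK)⁻¹·Kᵀ·(x' − x̄) = [2, 2]
z = y + H·x̄ = [2, 2] + [1, 1] = [3, 3]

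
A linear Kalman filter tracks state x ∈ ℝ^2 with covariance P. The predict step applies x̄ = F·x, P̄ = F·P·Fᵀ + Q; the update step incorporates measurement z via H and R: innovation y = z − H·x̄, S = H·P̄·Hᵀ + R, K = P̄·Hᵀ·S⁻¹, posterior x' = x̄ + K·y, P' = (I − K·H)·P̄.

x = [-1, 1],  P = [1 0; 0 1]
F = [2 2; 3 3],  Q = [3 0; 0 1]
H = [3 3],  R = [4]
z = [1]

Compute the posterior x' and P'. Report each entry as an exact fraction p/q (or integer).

x̄ = F·x = [0, 0]
P̄ = F·P·Fᵀ + Q = [11 12; 12 19]
y = z − H·x̄ = [1]
S = H·P̄·Hᵀ + R = [490]
K = P̄·Hᵀ·S⁻¹ = [69/490; 93/490]
x' = x̄ + K·y = [69/490, 93/490]
P' = (I − K·H)·P̄ = [629/490 -537/490; -537/490 661/490]

x' = [69/490, 93/490]
P' = [629/490 -537/490; -537/490 661/490]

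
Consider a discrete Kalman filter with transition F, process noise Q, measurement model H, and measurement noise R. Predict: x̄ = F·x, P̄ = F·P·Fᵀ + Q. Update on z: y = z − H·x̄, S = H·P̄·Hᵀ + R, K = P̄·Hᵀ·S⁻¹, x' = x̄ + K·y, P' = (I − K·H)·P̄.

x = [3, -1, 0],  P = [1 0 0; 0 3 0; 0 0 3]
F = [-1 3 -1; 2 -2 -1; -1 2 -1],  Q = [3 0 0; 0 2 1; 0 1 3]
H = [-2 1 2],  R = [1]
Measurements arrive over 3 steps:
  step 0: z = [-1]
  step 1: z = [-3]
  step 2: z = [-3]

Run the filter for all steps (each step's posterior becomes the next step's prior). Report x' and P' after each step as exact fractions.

step 0: x̄ = F·x = [-6, 8, -5]
step 0: P̄ = F·P·Fᵀ + Q = [34 -17 22; -17 21 -10; 22 -10 19]
step 0: y = z − H·x̄ = [-11]
step 0: S = H·P̄·Hᵀ + R = [86]
step 0: K = P̄·Hᵀ·S⁻¹ = [-41/86; 35/86; -8/43]
step 0: x' = x̄ + K·y = [-65/86, 303/86, -127/43]
step 0: P' = (I − K·H)·P̄ = [1243/86 -27/86 618/43; -27/86 581/86 -150/43; 618/43 -150/43 689/43]
step 1: x̄ = F·x = [614/43, -241/43, 925/86]
step 1: P̄ = F·P·Fᵀ + Q = [6271/43 -2873/43 5107/43; -2873/43 1459/43 -2372/43; 5107/43 -2372/43 8983/86]
step 1: y = z − H·x̄ = [415/43]
step 1: S = H·P̄·Hᵀ + R = [5700/43]
step 1: K = P̄·Hᵀ·S⁻¹ = [-5201/5700; 2461/5700; -1201/1900]
step 1: x' = x̄ + K·y = [6239/1140, -1639/1140, 1769/380]
step 1: P' = (I − K·H)·P̄ = [202193/5700 -83173/5700 80393/1900; -83173/5700 52553/5700 -36073/1900; 80393/1900 -36073/1900 97829/1900]
step 2: x̄ = F·x = [-16463/1140, 3483/380, -3706/285]
step 2: P̄ = F·P·Fᵀ + Q = [2616467/5700 -408187/1900 562579/1425; -408187/1900 197221/1900 -87969/475; 562579/1425 -87969/475 985459/2850]
step 2: y = z − H·x̄ = [-17147/1140]
step 2: S = H·P̄·Hᵀ + R = [1620107/5700]
step 2: K = P̄·Hᵀ·S⁻¹ = [-1956863/1620107; 929529/1620107; -1614424/1620107]
step 2: x' = x̄ + K·y = [6037288/1620107, 868302/1620107, 3215844/1620107]
step 2: P' = (I − K·H)·P̄ = [71867316/1620107 -28940165/1620107 85358967/1620107; -28940165/1620107 16584773/1620107 -36767787/1620107; 85358967/1620107 -36767787/1620107 205871297/3240214]

step 0: x' = [-65/86, 303/86, -127/43], P' = [1243/86 -27/86 618/43; -27/86 581/86 -150/43; 618/43 -150/43 689/43]
step 1: x' = [6239/1140, -1639/1140, 1769/380], P' = [202193/5700 -83173/5700 80393/1900; -83173/5700 52553/5700 -36073/1900; 80393/1900 -36073/1900 97829/1900]
step 2: x' = [6037288/1620107, 868302/1620107, 3215844/1620107], P' = [71867316/1620107 -28940165/1620107 85358967/1620107; -28940165/1620107 16584773/1620107 -36767787/1620107; 85358967/1620107 -36767787/1620107 205871297/3240214]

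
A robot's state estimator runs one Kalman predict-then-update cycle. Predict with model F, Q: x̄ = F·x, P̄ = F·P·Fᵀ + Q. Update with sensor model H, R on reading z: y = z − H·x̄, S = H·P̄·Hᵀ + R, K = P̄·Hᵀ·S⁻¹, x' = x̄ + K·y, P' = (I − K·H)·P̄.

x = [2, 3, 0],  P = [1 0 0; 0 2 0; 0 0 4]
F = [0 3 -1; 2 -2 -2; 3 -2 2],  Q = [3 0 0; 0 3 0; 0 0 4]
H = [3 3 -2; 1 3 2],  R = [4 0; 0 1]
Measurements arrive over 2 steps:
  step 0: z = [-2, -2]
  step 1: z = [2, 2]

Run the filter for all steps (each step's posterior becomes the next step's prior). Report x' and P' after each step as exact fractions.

step 0: x̄ = F·x = [9, -2, 0]
step 0: P̄ = F·P·Fᵀ + Q = [25 -4 -20; -4 31 -2; -20 -2 37]
step 0: y = z − H·x̄ = [-23, -5]
step 0: S = H·P̄·Hᵀ + R = [848 78; 78 325]
step 0: K = P̄·Hᵀ·S⁻¹ = [2737/20732 -15465/134758; 1615/20732 32725/134758; -947/5183 12906/67379]
step 0: x' = x̄ + K·y = [1761931/269516, -1349167/269516, 218623/67379]
step 0: P' = (I − K·H)·P̄ = [2237947/269516 -1473399/269516 268915/67379; -1473399/269516 1007171/269516 -185333/67379; 268915/67379 -185333/67379 149995/67379]
step 1: x̄ = F·x = [-4921993/269516, 1118303/67379, 9733111/269516]
step 1: P̄ = F·P·Fᵀ + Q = [14921059/269516 -3217363/67379 -29661213/269516; -3217363/67379 3360049/67379 6909779/67379; -29661213/269516 6909779/67379 64167555/269516]
step 1: y = z − H·x̄ = [21351597/269516, -27424833/269516]
step 1: S = H·P̄·Hᵀ + R = [305614607/269516 -364023555/269516; -364023555/269516 528630387/269516]
step 1: K = P̄·Hᵀ·S⁻¹ = [5436619663/35921206133 -5690658986/107763618399; 2224757630/35921206133 7153585862/35921206133; -6116116869/35921206133 8127731670/35921206133]
step 1: x' = x̄ + K·y = [-1403743759/1561791571, 1935740695/1561791571, -623575105/1561791571]
step 1: P' = (I − K·H)·P̄ = [250978110805/107763618399 -52464648125/35921206133 35918843889/35921206133; -52464648125/35921206133 37651868147/35921206133 -26668685227/35921206133; 35918843889/35921206133 -26668685227/35921206133 26107471731/35921206133]

step 0: x' = [1761931/269516, -1349167/269516, 218623/67379], P' = [2237947/269516 -1473399/269516 268915/67379; -1473399/269516 1007171/269516 -185333/67379; 268915/67379 -185333/67379 149995/67379]
step 1: x' = [-1403743759/1561791571, 1935740695/1561791571, -623575105/1561791571], P' = [250978110805/107763618399 -52464648125/35921206133 35918843889/35921206133; -52464648125/35921206133 37651868147/35921206133 -26668685227/35921206133; 35918843889/35921206133 -26668685227/35921206133 26107471731/35921206133]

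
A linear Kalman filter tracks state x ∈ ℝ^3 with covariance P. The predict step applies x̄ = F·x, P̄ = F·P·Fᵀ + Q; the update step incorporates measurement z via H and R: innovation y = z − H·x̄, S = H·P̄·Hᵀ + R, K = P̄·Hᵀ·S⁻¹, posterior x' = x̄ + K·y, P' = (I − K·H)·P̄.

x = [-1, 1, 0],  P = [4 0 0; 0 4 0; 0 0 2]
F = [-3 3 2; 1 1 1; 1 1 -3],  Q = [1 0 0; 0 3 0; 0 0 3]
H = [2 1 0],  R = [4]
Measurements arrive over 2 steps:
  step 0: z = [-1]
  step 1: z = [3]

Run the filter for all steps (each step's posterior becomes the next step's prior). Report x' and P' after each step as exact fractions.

step 0: x' = [-16/357, -13/17, 286/357], P' = [1361/357 -98/17 -632/357; -98/17 200/17 56/17; -632/357 56/17 9869/357]
step 1: x' = [951757/748457, 335969/748457, -3068599/748457], P' = [2817569/748457 -4307094/748457 11620895/748457; -4307094/748457 8946216/748457 -23885838/748457; 11620895/748457 -23885838/748457 112027981/748457]

step 0: x̄ = F·x = [6, 0, 0]
step 0: P̄ = F·P·Fᵀ + Q = [81 4 -12; 4 13 2; -12 2 29]
step 0: y = z − H·x̄ = [-13]
step 0: S = H·P̄·Hᵀ + R = [357]
step 0: K = P̄·Hᵀ·S⁻¹ = [166/357; 1/17; -22/357]
step 0: x' = x̄ + K·y = [-16/357, -13/17, 286/357]
step 0: P' = (I − K·H)·P̄ = [1361/357 -98/17 -632/357; -98/17 200/17 56/17; -632/357 56/17 9869/357]
step 1: x̄ = F·x = [-199/357, -1/119, -1147/357]
step 1: P̄ = F·P·Fᵀ + Q = [148622/357 11589/119 -65881/357; 11589/119 4491/119 -9750/119; -65881/357 -9750/119 88073/357]
step 1: y = z − H·x̄ = [1472/357]
step 1: S = H·P̄·Hᵀ + R = [748457/357]
step 1: K = P̄·Hᵀ·S⁻¹ = [332011/748457; 83007/748457; -161012/748457]
step 1: x' = x̄ + K·y = [951757/748457, 335969/748457, -3068599/748457]
step 1: P' = (I − K·H)·P̄ = [2817569/748457 -4307094/748457 11620895/748457; -4307094/748457 8946216/748457 -23885838/748457; 11620895/748457 -23885838/748457 112027981/748457]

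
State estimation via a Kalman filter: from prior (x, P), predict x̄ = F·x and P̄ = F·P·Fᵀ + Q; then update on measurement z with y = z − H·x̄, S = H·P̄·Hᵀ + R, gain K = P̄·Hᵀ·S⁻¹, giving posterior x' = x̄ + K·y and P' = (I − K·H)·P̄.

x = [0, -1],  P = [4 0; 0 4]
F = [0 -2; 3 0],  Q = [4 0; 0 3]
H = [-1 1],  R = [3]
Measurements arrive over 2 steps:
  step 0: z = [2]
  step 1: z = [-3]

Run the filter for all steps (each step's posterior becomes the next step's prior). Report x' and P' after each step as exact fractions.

step 0: x' = [22/31, 78/31], P' = [420/31 390/31; 390/31 897/62]
step 1: x' = [-4947/5282, -2139/556], P' = [17187/2641 1473/278; 1473/278 3927/556]

step 0: x̄ = F·x = [2, 0]
step 0: P̄ = F·P·Fᵀ + Q = [20 0; 0 39]
step 0: y = z − H·x̄ = [4]
step 0: S = H·P̄·Hᵀ + R = [62]
step 0: K = P̄·Hᵀ·S⁻¹ = [-10/31; 39/62]
step 0: x' = x̄ + K·y = [22/31, 78/31]
step 0: P' = (I − K·H)·P̄ = [420/31 390/31; 390/31 897/62]
step 1: x̄ = F·x = [-156/31, 66/31]
step 1: P̄ = F·P·Fᵀ + Q = [1918/31 -2340/31; -2340/31 3873/31]
step 1: y = z − H·x̄ = [-315/31]
step 1: S = H·P̄·Hᵀ + R = [10564/31]
step 1: K = P̄·Hᵀ·S⁻¹ = [-2129/5282; 327/556]
step 1: x' = x̄ + K·y = [-4947/5282, -2139/556]
step 1: P' = (I − K·H)·P̄ = [17187/2641 1473/278; 1473/278 3927/556]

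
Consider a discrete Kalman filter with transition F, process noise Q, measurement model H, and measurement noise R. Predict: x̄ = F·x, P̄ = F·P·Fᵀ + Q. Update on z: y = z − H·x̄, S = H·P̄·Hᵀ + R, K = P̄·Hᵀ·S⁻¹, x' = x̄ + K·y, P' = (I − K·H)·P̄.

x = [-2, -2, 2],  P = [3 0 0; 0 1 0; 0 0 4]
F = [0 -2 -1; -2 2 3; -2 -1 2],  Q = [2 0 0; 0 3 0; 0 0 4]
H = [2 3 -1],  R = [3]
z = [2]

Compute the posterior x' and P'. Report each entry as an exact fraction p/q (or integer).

x' = [618/199, 204/199, 1420/199]
P' = [1506/199 -1006/199 60/199; -1006/199 1144/199 1123/199; 60/199 1123/199 3318/199]

x̄ = F·x = [2, 6, 10]
P̄ = F·P·Fᵀ + Q = [10 -16 -6; -16 55 34; -6 34 33]
y = z − H·x̄ = [-10]
S = H·P̄·Hᵀ + R = [199]
K = P̄·Hᵀ·S⁻¹ = [-22/199; 99/199; 57/199]
x' = x̄ + K·y = [618/199, 204/199, 1420/199]
P' = (I − K·H)·P̄ = [1506/199 -1006/199 60/199; -1006/199 1144/199 1123/199; 60/199 1123/199 3318/199]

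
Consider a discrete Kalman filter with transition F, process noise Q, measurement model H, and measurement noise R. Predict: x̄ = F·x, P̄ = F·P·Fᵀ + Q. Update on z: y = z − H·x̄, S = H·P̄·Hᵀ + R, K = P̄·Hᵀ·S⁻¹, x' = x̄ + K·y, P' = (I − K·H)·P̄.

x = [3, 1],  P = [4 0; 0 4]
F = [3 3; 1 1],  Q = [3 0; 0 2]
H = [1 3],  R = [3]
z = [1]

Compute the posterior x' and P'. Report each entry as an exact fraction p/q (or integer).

x̄ = F·x = [12, 4]
P̄ = F·P·Fᵀ + Q = [75 24; 24 10]
y = z − H·x̄ = [-23]
S = H·P̄·Hᵀ + R = [312]
K = P̄·Hᵀ·S⁻¹ = [49/104; 9/52]
x' = x̄ + K·y = [121/104, 1/52]
P' = (I − K·H)·P̄ = [597/104 -75/52; -75/52 17/26]

x' = [121/104, 1/52]
P' = [597/104 -75/52; -75/52 17/26]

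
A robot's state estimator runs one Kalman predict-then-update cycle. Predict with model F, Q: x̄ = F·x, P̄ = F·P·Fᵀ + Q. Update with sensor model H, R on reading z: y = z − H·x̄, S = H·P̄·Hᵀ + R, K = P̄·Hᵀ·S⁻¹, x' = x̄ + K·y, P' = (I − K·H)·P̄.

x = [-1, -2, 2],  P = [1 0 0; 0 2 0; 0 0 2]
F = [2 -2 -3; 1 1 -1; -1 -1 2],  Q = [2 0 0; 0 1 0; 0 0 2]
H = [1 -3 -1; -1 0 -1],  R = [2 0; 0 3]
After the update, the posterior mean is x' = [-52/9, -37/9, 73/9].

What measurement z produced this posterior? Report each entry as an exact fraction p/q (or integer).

x̄ = F·x = [-4, -5, 7]
P̄ = F·P·Fᵀ + Q = [32 4 -10; 4 6 -7; -10 -7 13]
S = H·P̄·Hᵀ + R = [55 -28; -28 28]
K = P̄·Hᵀ·S⁻¹ = [8/27 -185/378; -4/27 -31/756; -5/27 -221/756]
x' − x̄ = [-16/9, 8/9, 10/9] = K·y
y = (KᵀK)⁻¹·Kᵀ·(x' − x̄) = [-6, 0]
z = y + H·x̄ = [-6, 0] + [4, -3] = [-2, -3]

z = [-2, -3]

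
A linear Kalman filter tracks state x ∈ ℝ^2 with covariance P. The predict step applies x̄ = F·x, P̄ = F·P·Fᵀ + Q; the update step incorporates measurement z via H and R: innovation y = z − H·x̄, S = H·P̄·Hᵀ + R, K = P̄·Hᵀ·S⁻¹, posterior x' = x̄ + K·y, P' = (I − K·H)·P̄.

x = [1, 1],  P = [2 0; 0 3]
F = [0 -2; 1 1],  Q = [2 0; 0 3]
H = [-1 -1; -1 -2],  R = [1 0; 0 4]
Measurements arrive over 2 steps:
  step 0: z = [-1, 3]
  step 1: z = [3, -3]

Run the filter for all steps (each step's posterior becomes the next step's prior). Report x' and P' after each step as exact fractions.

step 0: x' = [135/71, -107/71], P' = [332/71 -240/71; -240/71 206/71]
step 1: x' = [-1779/586, 7873/5860], P' = [821/293 -1073/586; -1073/586 9597/5860]

step 0: x̄ = F·x = [-2, 2]
step 0: P̄ = F·P·Fᵀ + Q = [14 -6; -6 8]
step 0: y = z − H·x̄ = [-1, 5]
step 0: S = H·P̄·Hᵀ + R = [11 12; 12 26]
step 0: K = P̄·Hᵀ·S⁻¹ = [-92/71 37/71; 34/71 -43/71]
step 0: x' = x̄ + K·y = [135/71, -107/71]
step 0: P' = (I − K·H)·P̄ = [332/71 -240/71; -240/71 206/71]
step 1: x̄ = F·x = [214/71, 28/71]
step 1: P̄ = F·P·Fᵀ + Q = [966/71 68/71; 68/71 271/71]
step 1: y = z − H·x̄ = [455/71, 57/71]
step 1: S = H·P̄·Hᵀ + R = [1444/71 1712/71; 1712/71 2606/71]
step 1: K = P̄·Hᵀ·S⁻¹ = [-569/586 63/293; 1133/5860 -529/1465]
step 1: x' = x̄ + K·y = [-1779/586, 7873/5860]
step 1: P' = (I − K·H)·P̄ = [821/293 -1073/586; -1073/586 9597/5860]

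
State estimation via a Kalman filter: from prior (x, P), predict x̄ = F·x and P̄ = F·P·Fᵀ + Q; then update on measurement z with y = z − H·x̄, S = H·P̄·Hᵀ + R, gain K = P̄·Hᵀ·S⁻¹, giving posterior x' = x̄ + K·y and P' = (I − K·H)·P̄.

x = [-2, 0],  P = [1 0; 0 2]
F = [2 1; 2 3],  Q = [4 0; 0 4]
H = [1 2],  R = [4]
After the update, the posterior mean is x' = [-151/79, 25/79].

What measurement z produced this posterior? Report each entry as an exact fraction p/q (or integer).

z = [-1]

x̄ = F·x = [-4, -4]
P̄ = F·P·Fᵀ + Q = [10 10; 10 26]
S = H·P̄·Hᵀ + R = [158]
K = P̄·Hᵀ·S⁻¹ = [15/79; 31/79]
x' − x̄ = [165/79, 341/79] = K·y
y = (KᵀK)⁻¹·Kᵀ·(x' − x̄) = [11]
z = y + H·x̄ = [11] + [-12] = [-1]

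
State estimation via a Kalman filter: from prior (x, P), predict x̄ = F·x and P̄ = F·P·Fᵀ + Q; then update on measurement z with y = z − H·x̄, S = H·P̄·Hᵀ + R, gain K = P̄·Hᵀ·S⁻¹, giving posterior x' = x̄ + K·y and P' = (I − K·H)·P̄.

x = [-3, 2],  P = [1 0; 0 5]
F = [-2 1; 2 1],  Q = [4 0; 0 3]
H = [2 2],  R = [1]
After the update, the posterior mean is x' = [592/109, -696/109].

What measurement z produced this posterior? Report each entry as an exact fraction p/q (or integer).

z = [-2]

x̄ = F·x = [8, -4]
P̄ = F·P·Fᵀ + Q = [13 1; 1 12]
S = H·P̄·Hᵀ + R = [109]
K = P̄·Hᵀ·S⁻¹ = [28/109; 26/109]
x' − x̄ = [-280/109, -260/109] = K·y
y = (KᵀK)⁻¹·Kᵀ·(x' − x̄) = [-10]
z = y + H·x̄ = [-10] + [8] = [-2]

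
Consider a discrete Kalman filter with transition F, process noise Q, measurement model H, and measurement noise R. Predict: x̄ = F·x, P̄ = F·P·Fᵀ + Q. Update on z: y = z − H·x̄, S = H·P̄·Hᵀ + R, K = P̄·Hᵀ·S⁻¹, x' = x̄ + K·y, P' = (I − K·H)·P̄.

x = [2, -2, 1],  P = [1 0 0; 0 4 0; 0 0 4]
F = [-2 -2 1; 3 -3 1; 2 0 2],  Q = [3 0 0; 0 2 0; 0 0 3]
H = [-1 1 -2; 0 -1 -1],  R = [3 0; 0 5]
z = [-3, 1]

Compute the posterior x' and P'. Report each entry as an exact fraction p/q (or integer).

x̄ = F·x = [1, 13, 6]
P̄ = F·P·Fᵀ + Q = [27 22 4; 22 51 14; 4 14 23]
y = z − H·x̄ = [-3, 20]
S = H·P̄·Hᵀ + R = [89 35; 35 107]
K = P̄·Hᵀ·S⁻¹ = [-481/8298 -1859/8298; 397/1383 -970/1383; -2557/8298 -2033/8298]
x' = x̄ + K·y = [-27439/8298, -2612/1383, 16799/8298]
P' = (I − K·H)·P̄ = [169459/8298 10367/1383 -52907/8298; 10367/1383 2362/461 -2236/1383; -52907/8298 -2236/1383 23581/8298]

x' = [-27439/8298, -2612/1383, 16799/8298]
P' = [169459/8298 10367/1383 -52907/8298; 10367/1383 2362/461 -2236/1383; -52907/8298 -2236/1383 23581/8298]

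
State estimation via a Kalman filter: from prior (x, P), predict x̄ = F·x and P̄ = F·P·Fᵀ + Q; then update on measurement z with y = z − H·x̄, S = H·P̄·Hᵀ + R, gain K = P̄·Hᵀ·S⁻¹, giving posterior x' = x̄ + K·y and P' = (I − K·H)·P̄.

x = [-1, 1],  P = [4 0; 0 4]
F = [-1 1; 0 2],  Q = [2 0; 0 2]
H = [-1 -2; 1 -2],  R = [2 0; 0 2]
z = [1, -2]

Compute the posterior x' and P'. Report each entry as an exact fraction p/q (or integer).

x̄ = F·x = [2, 2]
P̄ = F·P·Fᵀ + Q = [10 8; 8 18]
y = z − H·x̄ = [7, 0]
S = H·P̄·Hᵀ + R = [116 62; 62 52]
K = P̄·Hᵀ·S⁻¹ = [-245/547 229/547; -138/547 -130/547]
x' = x̄ + K·y = [-621/547, 128/547]
P' = (I − K·H)·P̄ = [474/547 8/547; 8/547 134/547]

x' = [-621/547, 128/547]
P' = [474/547 8/547; 8/547 134/547]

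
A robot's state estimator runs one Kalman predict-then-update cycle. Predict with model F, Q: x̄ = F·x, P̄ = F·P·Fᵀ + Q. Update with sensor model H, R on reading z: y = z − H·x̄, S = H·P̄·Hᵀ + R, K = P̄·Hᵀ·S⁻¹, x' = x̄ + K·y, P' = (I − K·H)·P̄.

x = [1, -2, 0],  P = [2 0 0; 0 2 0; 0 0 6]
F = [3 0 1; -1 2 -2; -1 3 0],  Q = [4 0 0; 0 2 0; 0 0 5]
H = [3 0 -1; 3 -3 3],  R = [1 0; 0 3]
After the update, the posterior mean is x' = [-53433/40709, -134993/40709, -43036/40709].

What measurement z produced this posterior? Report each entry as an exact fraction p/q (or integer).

x̄ = F·x = [3, -5, -7]
P̄ = F·P·Fᵀ + Q = [28 -18 -6; -18 36 14; -6 14 25]
S = H·P̄·Hᵀ + R = [314 345; 345 768]
K = P̄·Hᵀ·S⁻¹ = [9240/40709 2210/40709; -3608/40709 -4740/40709; -12733/40709 6515/40709]
x' − x̄ = [-175560/40709, 68552/40709, 241927/40709] = K·y
y = (KᵀK)⁻¹·Kᵀ·(x' − x̄) = [-19, 0]
z = y + H·x̄ = [-19, 0] + [16, 3] = [-3, 3]

z = [-3, 3]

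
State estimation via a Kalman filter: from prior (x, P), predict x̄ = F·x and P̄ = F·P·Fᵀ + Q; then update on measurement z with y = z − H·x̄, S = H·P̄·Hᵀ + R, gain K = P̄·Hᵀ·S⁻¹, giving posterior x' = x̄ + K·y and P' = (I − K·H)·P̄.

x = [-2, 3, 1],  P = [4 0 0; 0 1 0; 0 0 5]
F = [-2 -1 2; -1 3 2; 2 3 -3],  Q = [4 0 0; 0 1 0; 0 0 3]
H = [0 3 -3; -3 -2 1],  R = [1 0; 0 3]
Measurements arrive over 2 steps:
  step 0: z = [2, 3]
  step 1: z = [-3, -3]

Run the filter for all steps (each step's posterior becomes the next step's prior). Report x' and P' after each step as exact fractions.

step 0: x̄ = F·x = [3, 13, 2]
step 0: P̄ = F·P·Fᵀ + Q = [41 25 -49; 25 34 -29; -49 -29 73]
step 0: y = z − H·x̄ = [-31, 36]
step 0: S = H·P̄·Hᵀ + R = [1486 -1350; -1350 1291]
step 0: K = P̄·Hᵀ·S⁻¹ = [-6549/47963 -15096/47963; 11799/95926 -221/47963; -9873/47963 4/47963]
step 0: x' = x̄ + K·y = [-196548/47963, 865357/95926, 402133/47963]
step 0: P' = (I − K·H)·P̄ = [69049/47963 -159676/47963 -157493/47963; -159676/47963 955449/95926 475758/47963; -157493/47963 475758/47963 479049/47963]
step 1: x̄ = F·x = [1529367/95926, 4597699/95926, -602919/95926]
step 1: P̄ = F·P·Fᵀ + Q = [3160353/95926 8534981/95926 -1198727/95926; 8534981/95926 27259705/95926 -3443249/95926; -1198727/95926 -3443249/95926 882413/95926]
step 1: y = z − H·x̄ = [-7944816/47963, 7049320/47963]
step 1: S = H·P̄·Hᵀ + R = [157676735/47963 -142399041/47963; -142399041/47963 131018659/47963]
step 1: K = P̄·Hᵀ·S⁻¹ = [-327453963/1986466117 -566263599/1986466117; 437924019/1986466117 -157551182/1986466117; -853252527/7945864468 -582738381/7945864468]
step 1: x' = x̄ + K·y = [5371058265/3972932234, -970240035/3972932234, 2873763891/3972932234]
step 1: P' = (I − K·H)·P̄ = [2632982847/3972932234 -4283064305/3972932234 -4064761663/3972932234; -4283064305/3972932234 13502550661/3972932234 13210601315/3972932234; -4064761663/3972932234 13210601315/3972932234 26705620139/7945864468]

step 0: x' = [-196548/47963, 865357/95926, 402133/47963], P' = [69049/47963 -159676/47963 -157493/47963; -159676/47963 955449/95926 475758/47963; -157493/47963 475758/47963 479049/47963]
step 1: x' = [5371058265/3972932234, -970240035/3972932234, 2873763891/3972932234], P' = [2632982847/3972932234 -4283064305/3972932234 -4064761663/3972932234; -4283064305/3972932234 13502550661/3972932234 13210601315/3972932234; -4064761663/3972932234 13210601315/3972932234 26705620139/7945864468]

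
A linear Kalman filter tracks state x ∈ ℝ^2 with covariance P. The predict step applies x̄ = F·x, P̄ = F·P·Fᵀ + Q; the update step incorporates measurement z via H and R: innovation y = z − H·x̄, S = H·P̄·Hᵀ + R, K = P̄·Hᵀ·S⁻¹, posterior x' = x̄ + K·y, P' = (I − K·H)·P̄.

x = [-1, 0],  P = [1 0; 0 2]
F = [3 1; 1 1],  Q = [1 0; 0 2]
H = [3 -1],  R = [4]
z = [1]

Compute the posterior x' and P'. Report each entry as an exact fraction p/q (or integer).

x̄ = F·x = [-3, -1]
P̄ = F·P·Fᵀ + Q = [12 5; 5 5]
y = z − H·x̄ = [9]
S = H·P̄·Hᵀ + R = [87]
K = P̄·Hᵀ·S⁻¹ = [31/87; 10/87]
x' = x̄ + K·y = [6/29, 1/29]
P' = (I − K·H)·P̄ = [83/87 125/87; 125/87 335/87]

x' = [6/29, 1/29]
P' = [83/87 125/87; 125/87 335/87]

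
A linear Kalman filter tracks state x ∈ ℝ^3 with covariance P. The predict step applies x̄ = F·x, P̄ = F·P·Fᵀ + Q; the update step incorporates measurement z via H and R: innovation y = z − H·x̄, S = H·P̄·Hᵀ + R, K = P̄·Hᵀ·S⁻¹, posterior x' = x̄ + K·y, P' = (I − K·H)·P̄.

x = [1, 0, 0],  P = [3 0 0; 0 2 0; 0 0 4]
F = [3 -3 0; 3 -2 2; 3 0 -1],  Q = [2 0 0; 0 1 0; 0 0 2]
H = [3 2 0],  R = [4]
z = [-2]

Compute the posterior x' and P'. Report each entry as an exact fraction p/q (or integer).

x' = [-414/1103, -448/1103, 1286/1103]
P' = [3880/1103 -5382/1103 3720/1103; -5382/1103 8515/1103 -5342/1103; 3720/1103 -5342/1103 22238/1103]

x̄ = F·x = [3, 3, 3]
P̄ = F·P·Fᵀ + Q = [47 39 27; 39 52 19; 27 19 33]
y = z − H·x̄ = [-17]
S = H·P̄·Hᵀ + R = [1103]
K = P̄·Hᵀ·S⁻¹ = [219/1103; 221/1103; 119/1103]
x' = x̄ + K·y = [-414/1103, -448/1103, 1286/1103]
P' = (I − K·H)·P̄ = [3880/1103 -5382/1103 3720/1103; -5382/1103 8515/1103 -5342/1103; 3720/1103 -5342/1103 22238/1103]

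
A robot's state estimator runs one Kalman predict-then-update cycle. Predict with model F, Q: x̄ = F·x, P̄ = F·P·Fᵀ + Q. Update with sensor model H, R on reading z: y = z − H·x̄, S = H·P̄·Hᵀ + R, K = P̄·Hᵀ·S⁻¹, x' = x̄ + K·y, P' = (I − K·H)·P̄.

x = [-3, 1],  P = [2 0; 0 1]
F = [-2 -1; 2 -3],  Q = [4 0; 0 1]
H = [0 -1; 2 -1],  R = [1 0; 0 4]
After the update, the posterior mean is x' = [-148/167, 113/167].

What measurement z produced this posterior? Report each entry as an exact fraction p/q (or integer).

z = [-1, -3]

x̄ = F·x = [5, -9]
P̄ = F·P·Fᵀ + Q = [13 -5; -5 18]
S = H·P̄·Hᵀ + R = [19 28; 28 94]
K = P̄·Hᵀ·S⁻¹ = [-199/501 449/1002; -454/501 -14/501]
x' − x̄ = [-983/167, 1616/167] = K·y
y = (KᵀK)⁻¹·Kᵀ·(x' − x̄) = [-10, -22]
z = y + H·x̄ = [-10, -22] + [9, 19] = [-1, -3]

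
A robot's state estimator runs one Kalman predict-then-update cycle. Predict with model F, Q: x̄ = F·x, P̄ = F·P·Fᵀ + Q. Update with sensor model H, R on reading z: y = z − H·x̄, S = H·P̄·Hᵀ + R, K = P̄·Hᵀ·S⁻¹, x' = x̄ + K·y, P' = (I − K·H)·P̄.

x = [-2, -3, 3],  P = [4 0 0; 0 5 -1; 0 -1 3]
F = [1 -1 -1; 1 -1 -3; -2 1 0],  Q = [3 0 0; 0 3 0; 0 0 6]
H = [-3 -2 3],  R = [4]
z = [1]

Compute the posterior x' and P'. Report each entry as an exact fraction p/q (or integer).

x' = [59/125, -586/125, -286/125]
P' = [2391/1000 -107/500 2111/1000; -107/500 3489/250 4453/500; 2111/1000 4453/500 8231/1000]

x̄ = F·x = [-2, -8, 1]
P̄ = F·P·Fᵀ + Q = [13 14 -12; 14 33 -10; -12 -10 27]
y = z − H·x̄ = [-24]
S = H·P̄·Hᵀ + R = [1000]
K = P̄·Hᵀ·S⁻¹ = [-103/1000; -69/500; 137/1000]
x' = x̄ + K·y = [59/125, -586/125, -286/125]
P' = (I − K·H)·P̄ = [2391/1000 -107/500 2111/1000; -107/500 3489/250 4453/500; 2111/1000 4453/500 8231/1000]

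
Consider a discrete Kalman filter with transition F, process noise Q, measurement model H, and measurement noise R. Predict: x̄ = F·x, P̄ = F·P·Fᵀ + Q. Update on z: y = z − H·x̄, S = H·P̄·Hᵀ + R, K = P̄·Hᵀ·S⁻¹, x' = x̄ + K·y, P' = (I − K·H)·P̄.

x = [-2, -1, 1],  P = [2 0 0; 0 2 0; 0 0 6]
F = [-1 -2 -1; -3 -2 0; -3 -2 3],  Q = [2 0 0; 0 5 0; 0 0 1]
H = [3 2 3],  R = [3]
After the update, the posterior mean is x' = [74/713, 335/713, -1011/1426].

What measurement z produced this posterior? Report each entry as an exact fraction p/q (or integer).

x̄ = F·x = [3, 8, 11]
P̄ = F·P·Fᵀ + Q = [18 14 -4; 14 31 26; -4 26 81]
S = H·P̄·Hᵀ + R = [1426]
K = P̄·Hᵀ·S⁻¹ = [35/713; 91/713; 283/1426]
x' − x̄ = [-2065/713, -5369/713, -16697/1426] = K·y
y = (KᵀK)⁻¹·Kᵀ·(x' − x̄) = [-59]
z = y + H·x̄ = [-59] + [58] = [-1]

z = [-1]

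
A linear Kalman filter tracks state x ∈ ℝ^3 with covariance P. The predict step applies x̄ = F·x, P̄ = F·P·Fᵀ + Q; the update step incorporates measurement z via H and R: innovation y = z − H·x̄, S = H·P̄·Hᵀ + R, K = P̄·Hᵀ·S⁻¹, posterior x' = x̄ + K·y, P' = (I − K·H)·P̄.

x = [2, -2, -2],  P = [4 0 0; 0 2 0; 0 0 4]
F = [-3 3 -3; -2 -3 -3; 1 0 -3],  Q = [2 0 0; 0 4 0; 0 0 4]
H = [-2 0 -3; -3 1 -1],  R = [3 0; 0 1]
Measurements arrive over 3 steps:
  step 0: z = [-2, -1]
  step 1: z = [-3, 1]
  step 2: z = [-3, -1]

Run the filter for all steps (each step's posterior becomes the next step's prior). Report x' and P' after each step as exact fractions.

step 0: x' = [5308/14511, 32744/43533, 22936/43533], P' = [168928/24185 1158062/72555 -67624/14511; 1158062/72555 8222218/217665 -449396/43533; -67624/14511 -449396/43533 149708/43533]
step 1: x' = [-63613112/57426155, -139336306/172278465, 277471312/172278465], P' = [397491972/401983085 167915556/80396617 -53194170/80396617; 167915556/80396617 2273784518/401983085 -437172494/401983085; -53194170/80396617 -437172494/401983085 306711264/401983085]
step 2: x' = [3767975888002/66566763584405, -39715140586216/199700290753215, 151099428280606/199700290753215], P' = [65361541104332/66566763584405 413385973118044/199700290753215 -131188077474334/199700290753215; 413385973118044/199700290753215 3358854145430858/599100872259645 -644198826675188/599100872259645; -131188077474334/199700290753215 -644198826675188/599100872259645 454950510137048/599100872259645]

step 0: x̄ = F·x = [-6, 8, 8]
step 0: P̄ = F·P·Fᵀ + Q = [92 42 24; 42 74 28; 24 28 44]
step 0: y = z − H·x̄ = [10, -19]
step 0: S = H·P̄·Hᵀ + R = [1055 780; 780 783]
step 0: K = P̄·Hᵀ·S⁻¹ = [88/24185 -4834/14511; -23048/72555 9328/43533; -4820/14511 9512/43533]
step 0: x' = x̄ + K·y = [5308/14511, 32744/43533, 22936/43533]
step 0: P' = (I − K·H)·P̄ = [168928/24185 1158062/72555 -67624/14511; 1158062/72555 8222218/217665 -449396/43533; -67624/14511 -449396/43533 149708/43533]
step 1: x̄ = F·x = [-6116/14511, -66296/14511, -5876/4837]
step 1: P̄ = F·P·Fᵀ + Q = [6056348/24185 -6992648/24185 2970558/24185; -6992648/24185 8529018/24185 -3332478/24185; 2970558/24185 -3332478/24185 1690448/24185]
step 1: y = z − H·x̄ = [-108649/14511, 44831/14511]
step 1: S = H·P̄·Hᵀ + R = [15031735/4837 19613660/4837; 19613660/4837 26238995/4837]
step 1: K = P̄·Hᵀ·S⁻¹ = [976202/401983085 -86927286/401983085; -122546026/401983085 192223672/401983085; -129397364/401983085 54028792/401983085]
step 1: x' = x̄ + K·y = [-63613112/57426155, -139336306/172278465, 277471312/172278465]
step 1: P' = (I − K·H)·P̄ = [397491972/401983085 167915556/80396617 -53194170/80396617; 167915556/80396617 2273784518/401983085 -437172494/401983085; -53194170/80396617 -437172494/401983085 306711264/401983085]
step 2: x̄ = F·x = [-225968282/57426155, -10908782/57426155, -341084424/57426155]
step 2: P̄ = F·P·Fᵀ + Q = [15575085508/401983085 -16789536864/401983085 6425386146/401983085; -16789536864/401983085 25436540534/401983085 -5285780904/401983085; 6425386146/401983085 -5285780904/401983085 6361650788/401983085]
step 2: y = z − H·x̄ = [-1647468301/57426155, -1065506643/57426155]
step 2: S = H·P̄·Hᵀ + R = [197865782131/401983085 232651129458/401983085; 232651129458/401983085 322237043847/401983085]
step 2: K = P̄·Hᵀ·S⁻¹ = [30999684378/13313352716881 -8735963869322/39940058150643; -12171541304060/39940058150643 56515842808730/119820174451929; -12838290345892/39940058150643 16308672091354/119820174451929]
step 2: x' = x̄ + K·y = [3767975888002/66566763584405, -39715140586216/199700290753215, 151099428280606/199700290753215]
step 2: P' = (I − K·H)·P̄ = [65361541104332/66566763584405 413385973118044/199700290753215 -131188077474334/199700290753215; 413385973118044/199700290753215 3358854145430858/599100872259645 -644198826675188/599100872259645; -131188077474334/199700290753215 -644198826675188/599100872259645 454950510137048/599100872259645]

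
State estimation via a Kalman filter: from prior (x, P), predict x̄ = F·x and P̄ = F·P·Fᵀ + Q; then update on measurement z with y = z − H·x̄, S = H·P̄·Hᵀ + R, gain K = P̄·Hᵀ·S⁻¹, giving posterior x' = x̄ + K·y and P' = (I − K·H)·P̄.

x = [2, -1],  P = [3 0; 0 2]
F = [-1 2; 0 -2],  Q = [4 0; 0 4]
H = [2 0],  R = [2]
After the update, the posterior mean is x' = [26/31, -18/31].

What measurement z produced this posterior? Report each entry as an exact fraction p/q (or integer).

x̄ = F·x = [-4, 2]
P̄ = F·P·Fᵀ + Q = [15 -8; -8 12]
S = H·P̄·Hᵀ + R = [62]
K = P̄·Hᵀ·S⁻¹ = [15/31; -8/31]
x' − x̄ = [150/31, -80/31] = K·y
y = (KᵀK)⁻¹·Kᵀ·(x' − x̄) = [10]
z = y + H·x̄ = [10] + [-8] = [2]

z = [2]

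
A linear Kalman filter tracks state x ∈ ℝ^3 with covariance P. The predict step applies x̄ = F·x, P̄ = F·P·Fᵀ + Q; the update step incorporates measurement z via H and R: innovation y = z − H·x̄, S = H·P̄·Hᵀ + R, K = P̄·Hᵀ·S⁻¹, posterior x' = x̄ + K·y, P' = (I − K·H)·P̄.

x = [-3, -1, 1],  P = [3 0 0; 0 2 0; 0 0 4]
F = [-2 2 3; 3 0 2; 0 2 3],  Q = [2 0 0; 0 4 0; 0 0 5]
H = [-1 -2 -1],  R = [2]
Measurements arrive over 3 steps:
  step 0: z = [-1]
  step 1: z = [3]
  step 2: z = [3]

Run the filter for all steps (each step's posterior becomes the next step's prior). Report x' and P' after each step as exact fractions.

step 0: x' = [4333/505, -2667/505, 1492/505], P' = [16294/505 -11106/505 6146/505; -11106/505 8359/505 -5364/505; 6146/505 -5364/505 4864/505]
step 1: x' = [-5044530/600641, 2808123/600641, -2327441/600641], P' = [74587162/600641 -53444046/600641 32026198/600641; -53444046/600641 39234258/600641 -24316046/600641; 32026198/600641 -24316046/600641 16663040/600641]
step 2: x' = [-6340862011/2409065433, 264667756/267673937, -1903730042/803021811], P' = [326751138910/2409065433 -26082085490/267673937 47031430766/803021811; -26082085490/267673937 19157202502/267673937 -11873597186/267673937; 47031430766/803021811 -11873597186/267673937 8069032340/267673937]

step 0: x̄ = F·x = [7, -7, 1]
step 0: P̄ = F·P·Fᵀ + Q = [58 6 44; 6 47 24; 44 24 49]
step 0: y = z − H·x̄ = [-7]
step 0: S = H·P̄·Hᵀ + R = [505]
step 0: K = P̄·Hᵀ·S⁻¹ = [-114/505; -124/505; -141/505]
step 0: x' = x̄ + K·y = [4333/505, -2667/505, 1492/505]
step 0: P' = (I − K·H)·P̄ = [16294/505 -11106/505 6146/505; -11106/505 8359/505 -5364/505; 6146/505 -5364/505 4864/505]
step 1: x̄ = F·x = [-9524/505, 15983/505, -858/505]
step 1: P̄ = F·P·Fᵀ + Q = [94126/505 -125942/505 20392/505; -125942/505 241874/505 -3594/505; 20392/505 -3594/505 15369/505]
step 1: y = z − H·x̄ = [23099/505]
step 1: S = H·P̄·Hᵀ + R = [600641/505]
step 1: K = P̄·Hᵀ·S⁻¹ = [137366/600641; -354212/600641; -28573/600641]
step 1: x' = x̄ + K·y = [-5044530/600641, 2808123/600641, -2327441/600641]
step 1: P' = (I − K·H)·P̄ = [74587162/600641 -53444046/600641 32026198/600641; -53444046/600641 39234258/600641 -24316046/600641; 32026198/600641 -24316046/600641 16663040/600641]
step 2: x̄ = F·x = [8722983/600641, -19788472/600641, -1366077/600641]
step 2: P̄ = F·P·Fᵀ + Q = [357899762/600641 -605342202/600641 36730836/600641; -605342202/600641 1124653558/600641 -29714438/600641; 36730836/600641 -29714438/600641 18115045/600641]
step 2: y = z − H·x̄ = [-30418115/600641]
step 2: S = H·P̄·Hᵀ + R = [2409065433/600641]
step 2: K = P̄·Hᵀ·S⁻¹ = [816053806/2409065433; -179361164/267673937; 1527665/803021811]
step 2: x' = x̄ + K·y = [-6340862011/2409065433, 264667756/267673937, -1903730042/803021811]
step 2: P' = (I − K·H)·P̄ = [326751138910/2409065433 -26082085490/267673937 47031430766/803021811; -26082085490/267673937 19157202502/267673937 -11873597186/267673937; 47031430766/803021811 -11873597186/267673937 8069032340/267673937]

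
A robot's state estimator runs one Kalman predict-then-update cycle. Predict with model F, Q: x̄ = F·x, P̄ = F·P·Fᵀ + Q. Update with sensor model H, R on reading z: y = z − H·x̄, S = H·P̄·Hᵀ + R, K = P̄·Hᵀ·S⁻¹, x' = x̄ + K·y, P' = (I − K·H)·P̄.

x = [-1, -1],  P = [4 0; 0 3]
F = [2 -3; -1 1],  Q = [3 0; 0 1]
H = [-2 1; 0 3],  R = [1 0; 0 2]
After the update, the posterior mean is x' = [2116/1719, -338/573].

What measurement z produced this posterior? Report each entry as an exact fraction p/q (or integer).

x̄ = F·x = [1, 0]
P̄ = F·P·Fᵀ + Q = [46 -17; -17 8]
S = H·P̄·Hᵀ + R = [261 126; 126 74]
K = P̄·Hᵀ·S⁻¹ = [-820/1719 47/382; 14/573 54/191]
x' − x̄ = [397/1719, -338/573] = K·y
y = (KᵀK)⁻¹·Kᵀ·(x' − x̄) = [-1, -2]
z = y + H·x̄ = [-1, -2] + [-2, 0] = [-3, -2]

z = [-3, -2]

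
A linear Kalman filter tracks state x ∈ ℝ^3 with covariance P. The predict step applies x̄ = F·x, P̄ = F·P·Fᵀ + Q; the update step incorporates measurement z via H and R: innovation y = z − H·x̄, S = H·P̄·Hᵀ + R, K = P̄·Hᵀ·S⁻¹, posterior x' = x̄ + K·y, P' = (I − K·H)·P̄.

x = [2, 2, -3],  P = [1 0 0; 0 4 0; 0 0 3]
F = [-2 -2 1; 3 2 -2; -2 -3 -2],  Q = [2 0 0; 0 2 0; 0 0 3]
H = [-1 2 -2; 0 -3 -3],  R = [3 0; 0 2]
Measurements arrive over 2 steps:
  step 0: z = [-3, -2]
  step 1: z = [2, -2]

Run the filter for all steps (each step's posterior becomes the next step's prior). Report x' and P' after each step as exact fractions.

step 0: x' = [39386/96467, -22075/96467, 91327/96467], P' = [216462/96467 79273/192934 -87011/192934; 79273/192934 29632/96467 -19932/96467; -87011/192934 -19932/96467 31586/96467]
step 1: x' = [-819944348/15616264949, 12560553242/15616264949, -3667989200/15616264949], P' = [32167766135/15616264949 5915160823/15616264949 -6380756631/15616264949; 5915160823/15616264949 4723960312/15616264949 -3118927150/15616264949; -6380756631/15616264949 -3118927150/15616264949 4893830894/15616264949]

step 0: x̄ = F·x = [-11, 16, -4]
step 0: P̄ = F·P·Fᵀ + Q = [25 -28 22; -28 39 -18; 22 -18 55]
step 0: y = z − H·x̄ = [-54, 34]
step 0: S = H·P̄·Hᵀ + R = [748 78; 78 524]
step 0: K = P̄·Hᵀ·S⁻¹ = [-16726/96467 11607/192934; 39661/192934 -14550/96467; -39687/192934 -17481/96467]
step 0: x' = x̄ + K·y = [39386/96467, -22075/96467, 91327/96467]
step 0: P' = (I − K·H)·P̄ = [216462/96467 79273/192934 -87011/192934; 79273/192934 29632/96467 -19932/96467; -87011/192934 -19932/96467 31586/96467]
step 1: x̄ = F·x = [56705/96467, -108646/96467, -195201/96467]
step 1: P̄ = F·P·Fᵀ + Q = [1779738/96467 -4601935/192934 1269890/96467; -4601935/192934 3543124/96467 -3636695/192934; 1269890/96467 -3636695/192934 1436691/96467]
step 1: y = z − H·x̄ = [76529/96467, -1104475/96467]
step 1: S = H·P̄·Hᵀ + R = [50818609/96467 -31463661/192934; -31463661/192934 12281014/96467]
step 1: K = P̄·Hᵀ·S⁻¹ = [-2525310409/15616264949 698393712/15616264949; 3256871367/15616264949 -2407549743/15616264949; -3214919819/15616264949 -2662355616/15616264949]
step 1: x' = x̄ + K·y = [-819944348/15616264949, 12560553242/15616264949, -3667989200/15616264949]
step 1: P' = (I − K·H)·P̄ = [32167766135/15616264949 5915160823/15616264949 -6380756631/15616264949; 5915160823/15616264949 4723960312/15616264949 -3118927150/15616264949; -6380756631/15616264949 -3118927150/15616264949 4893830894/15616264949]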